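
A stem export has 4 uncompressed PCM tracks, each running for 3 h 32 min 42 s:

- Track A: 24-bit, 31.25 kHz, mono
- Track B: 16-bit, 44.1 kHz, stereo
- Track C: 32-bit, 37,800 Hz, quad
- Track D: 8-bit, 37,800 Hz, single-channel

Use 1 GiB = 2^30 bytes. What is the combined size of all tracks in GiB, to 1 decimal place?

10.8 GiB

3 h 32 min 42 s = 12,762 s.
Track A: 31,250 × 12,762 × 3 × 1 = 1,196,437,500 bytes.
Track B: 44,100 × 12,762 × 2 × 2 = 2,251,216,800 bytes.
Track C: 37,800 × 12,762 × 4 × 4 = 7,718,457,600 bytes.
Track D: 37,800 × 12,762 × 1 × 1 = 482,403,600 bytes.
Total = 11,648,515,500 bytes = 10.8 GiB.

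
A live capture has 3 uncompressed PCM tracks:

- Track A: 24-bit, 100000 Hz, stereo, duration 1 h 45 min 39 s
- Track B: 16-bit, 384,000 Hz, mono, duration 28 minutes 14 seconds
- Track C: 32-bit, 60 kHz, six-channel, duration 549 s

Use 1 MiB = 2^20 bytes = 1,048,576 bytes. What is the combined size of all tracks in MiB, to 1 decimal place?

5621.9 MiB

Track A: 1 h 45 min 39 s = 6,339 s; 100,000 × 6,339 × 3 × 2 = 3,803,400,000 bytes.
Track B: 28 minutes 14 seconds = 1,694 s; 384,000 × 1,694 × 2 × 1 = 1,300,992,000 bytes.
Track C: 60,000 × 549 × 4 × 6 = 790,560,000 bytes.
Total = 5,894,952,000 bytes = 5621.9 MiB.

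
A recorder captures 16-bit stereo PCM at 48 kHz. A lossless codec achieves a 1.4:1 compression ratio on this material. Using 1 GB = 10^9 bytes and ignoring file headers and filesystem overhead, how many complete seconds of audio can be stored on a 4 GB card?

29,166 seconds

Uncompressed byte rate = 48,000 × 2 × 2 = 192,000 bytes/s.
After 1.4:1 compression, effective rate ≈ 137142.86 bytes/s.
Capacity = 4 × 1,000,000,000 = 4,000,000,000 bytes.
4,000,000,000 / effective rate ≈ 29166.67 s → 29,166 seconds.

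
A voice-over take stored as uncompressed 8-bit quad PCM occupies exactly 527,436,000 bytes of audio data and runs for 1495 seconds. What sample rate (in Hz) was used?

88,200 Hz

Bytes = sample_rate × seconds × bytes_per_sample × channels.
sample_rate = 527,436,000 / (1,495 × 1 × 4) = 527,436,000 / 5,980 = 88,200 Hz.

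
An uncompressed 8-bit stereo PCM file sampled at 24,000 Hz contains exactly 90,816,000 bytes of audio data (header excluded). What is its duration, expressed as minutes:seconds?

Byte rate = 24,000 × 1 × 2 = 48,000 bytes/s.
Duration = 90,816,000 / 48,000 = 1,892 s.
1,892 s = 31:32.

31:32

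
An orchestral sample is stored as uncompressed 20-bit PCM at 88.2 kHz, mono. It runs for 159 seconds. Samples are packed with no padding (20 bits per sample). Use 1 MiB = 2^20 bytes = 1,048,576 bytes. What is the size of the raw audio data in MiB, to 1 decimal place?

33.4 MiB

Bits = 88,200 × 159 × 20 × 1 = 280,476,000 bits = 35,059,500 bytes.
35,059,500 / 1,048,576 = 33.4 MiB.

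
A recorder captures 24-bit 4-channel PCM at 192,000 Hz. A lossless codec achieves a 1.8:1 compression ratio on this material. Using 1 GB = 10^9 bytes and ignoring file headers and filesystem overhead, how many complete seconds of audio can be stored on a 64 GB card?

50,000 seconds

Uncompressed byte rate = 192,000 × 3 × 4 = 2,304,000 bytes/s.
After 1.8:1 compression, effective rate ≈ 1280000 bytes/s.
Capacity = 64 × 1,000,000,000 = 64,000,000,000 bytes.
64,000,000,000 / effective rate ≈ 50000 s → 50,000 seconds.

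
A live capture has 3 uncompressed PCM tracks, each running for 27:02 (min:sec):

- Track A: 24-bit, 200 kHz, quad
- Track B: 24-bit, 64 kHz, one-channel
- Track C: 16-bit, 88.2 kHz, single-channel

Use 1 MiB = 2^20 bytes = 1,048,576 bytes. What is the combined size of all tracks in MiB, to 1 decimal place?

4282.3 MiB

27:02 (min:sec) = 1,622 s.
Track A: 200,000 × 1,622 × 3 × 4 = 3,892,800,000 bytes.
Track B: 64,000 × 1,622 × 3 × 1 = 311,424,000 bytes.
Track C: 88,200 × 1,622 × 2 × 1 = 286,120,800 bytes.
Total = 4,490,344,800 bytes = 4282.3 MiB.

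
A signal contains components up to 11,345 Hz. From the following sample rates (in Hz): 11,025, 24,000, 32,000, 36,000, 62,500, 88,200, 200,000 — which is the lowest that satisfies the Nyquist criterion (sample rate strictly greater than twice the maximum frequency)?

24,000 Hz

Need sample rate > 2 × 11,345 = 22,690 Hz.
Lowest listed rate above 22,690 Hz is 24,000 Hz.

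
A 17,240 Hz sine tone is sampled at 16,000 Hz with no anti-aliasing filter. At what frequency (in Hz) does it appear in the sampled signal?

Nyquist = 16,000/2 = 8,000 Hz; 17,240 Hz exceeds it.
Alias = |17,240 − 1×16,000| = |17,240 − 16,000| = 1,240 Hz.

1,240 Hz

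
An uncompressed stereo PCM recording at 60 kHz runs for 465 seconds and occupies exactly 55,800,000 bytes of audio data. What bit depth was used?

8 bits

Bytes per sample = 55,800,000 / (60,000 × 465 × 2) = 55,800,000 / 55,800,000 = 1.
Bit depth = 1 × 8 = 8 bits.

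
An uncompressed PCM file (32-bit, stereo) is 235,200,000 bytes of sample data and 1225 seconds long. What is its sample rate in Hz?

24,000 Hz

Bytes = sample_rate × seconds × bytes_per_sample × channels.
sample_rate = 235,200,000 / (1,225 × 4 × 2) = 235,200,000 / 9,800 = 24,000 Hz.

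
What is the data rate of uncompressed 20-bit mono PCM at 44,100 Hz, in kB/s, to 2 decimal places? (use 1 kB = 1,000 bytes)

110.25 kB/s

Bit rate = 44,100 × 20 × 1 = 882,000 bits/s.
882,000 / 8 = 110,250 B/s = 110.25 kB/s.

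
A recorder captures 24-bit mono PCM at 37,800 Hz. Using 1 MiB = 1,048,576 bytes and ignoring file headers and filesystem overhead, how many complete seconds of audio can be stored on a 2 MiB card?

Uncompressed byte rate = 37,800 × 3 × 1 = 113,400 bytes/s.
Capacity = 2 × 1,048,576 = 2,097,152 bytes.
2,097,152 / 113,400 ≈ 18.49 s → 18 seconds.

18 seconds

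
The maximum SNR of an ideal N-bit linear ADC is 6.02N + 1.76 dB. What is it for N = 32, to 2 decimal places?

6.02 × 32 + 1.76 = 194.40 dB.

194.40 dB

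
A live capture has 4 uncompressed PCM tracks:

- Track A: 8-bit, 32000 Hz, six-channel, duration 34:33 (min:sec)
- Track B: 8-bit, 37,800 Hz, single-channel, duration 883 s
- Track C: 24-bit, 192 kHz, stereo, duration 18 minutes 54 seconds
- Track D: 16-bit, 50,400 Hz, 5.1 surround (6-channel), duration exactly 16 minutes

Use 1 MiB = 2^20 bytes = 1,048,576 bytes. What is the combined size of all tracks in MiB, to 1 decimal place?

2211.0 MiB

Track A: 34:33 (min:sec) = 2,073 s; 32,000 × 2,073 × 1 × 6 = 398,016,000 bytes.
Track B: 37,800 × 883 × 1 × 1 = 33,377,400 bytes.
Track C: 18 minutes 54 seconds = 1,134 s; 192,000 × 1,134 × 3 × 2 = 1,306,368,000 bytes.
Track D: exactly 16 minutes = 960 s; 50,400 × 960 × 2 × 6 = 580,608,000 bytes.
Total = 2,318,369,400 bytes = 2211.0 MiB.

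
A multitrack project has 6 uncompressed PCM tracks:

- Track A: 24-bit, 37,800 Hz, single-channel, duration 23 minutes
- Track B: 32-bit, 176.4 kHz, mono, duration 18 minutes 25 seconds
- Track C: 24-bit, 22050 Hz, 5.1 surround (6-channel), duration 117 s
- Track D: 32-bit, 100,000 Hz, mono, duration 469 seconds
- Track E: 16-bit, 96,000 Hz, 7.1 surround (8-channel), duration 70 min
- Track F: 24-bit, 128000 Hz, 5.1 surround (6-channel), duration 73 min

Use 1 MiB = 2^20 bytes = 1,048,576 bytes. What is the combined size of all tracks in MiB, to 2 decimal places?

16892.37 MiB

Track A: 23 minutes = 1,380 s; 37,800 × 1,380 × 3 × 1 = 156,492,000 bytes.
Track B: 18 minutes 25 seconds = 1,105 s; 176,400 × 1,105 × 4 × 1 = 779,688,000 bytes.
Track C: 22,050 × 117 × 3 × 6 = 46,437,300 bytes.
Track D: 100,000 × 469 × 4 × 1 = 187,600,000 bytes.
Track E: 70 min = 4,200 s; 96,000 × 4,200 × 2 × 8 = 6,451,200,000 bytes.
Track F: 73 min = 4,380 s; 128,000 × 4,380 × 3 × 6 = 10,091,520,000 bytes.
Total = 17,712,937,300 bytes = 16892.37 MiB.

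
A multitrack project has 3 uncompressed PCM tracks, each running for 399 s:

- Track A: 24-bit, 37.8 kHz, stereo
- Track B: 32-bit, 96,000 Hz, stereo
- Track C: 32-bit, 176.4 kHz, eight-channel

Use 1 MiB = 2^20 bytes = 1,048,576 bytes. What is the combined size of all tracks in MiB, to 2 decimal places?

Track A: 37,800 × 399 × 3 × 2 = 90,493,200 bytes.
Track B: 96,000 × 399 × 4 × 2 = 306,432,000 bytes.
Track C: 176,400 × 399 × 4 × 8 = 2,252,275,200 bytes.
Total = 2,649,200,400 bytes = 2526.47 MiB.

2526.47 MiB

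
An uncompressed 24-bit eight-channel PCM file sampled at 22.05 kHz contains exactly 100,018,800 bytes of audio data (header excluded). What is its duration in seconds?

Byte rate = 22,050 × 3 × 8 = 529,200 bytes/s.
Duration = 100,018,800 / 529,200 = 189 s.

189 seconds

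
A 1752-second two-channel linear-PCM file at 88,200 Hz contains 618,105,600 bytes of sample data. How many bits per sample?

16 bits

Bytes per sample = 618,105,600 / (88,200 × 1,752 × 2) = 618,105,600 / 309,052,800 = 2.
Bit depth = 2 × 8 = 16 bits.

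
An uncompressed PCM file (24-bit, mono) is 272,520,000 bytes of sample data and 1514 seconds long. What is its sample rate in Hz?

60,000 Hz

Bytes = sample_rate × seconds × bytes_per_sample × channels.
sample_rate = 272,520,000 / (1,514 × 3 × 1) = 272,520,000 / 4,542 = 60,000 Hz.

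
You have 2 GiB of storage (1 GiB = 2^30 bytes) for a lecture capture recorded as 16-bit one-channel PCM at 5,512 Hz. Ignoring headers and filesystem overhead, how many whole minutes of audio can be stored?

Uncompressed byte rate = 5,512 × 2 × 1 = 11,024 bytes/s.
Capacity = 2 × 1,073,741,824 = 2,147,483,648 bytes.
2,147,483,648 / 11,024 ≈ 194800.77 s → 3,246 minutes.

3,246 minutes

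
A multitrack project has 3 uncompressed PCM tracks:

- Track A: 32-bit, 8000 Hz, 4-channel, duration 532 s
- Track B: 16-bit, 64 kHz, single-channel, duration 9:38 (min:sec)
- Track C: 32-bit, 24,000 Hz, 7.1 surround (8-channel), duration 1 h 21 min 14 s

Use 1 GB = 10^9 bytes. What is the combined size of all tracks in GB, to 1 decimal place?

Track A: 8,000 × 532 × 4 × 4 = 68,096,000 bytes.
Track B: 9:38 (min:sec) = 578 s; 64,000 × 578 × 2 × 1 = 73,984,000 bytes.
Track C: 1 h 21 min 14 s = 4,874 s; 24,000 × 4,874 × 4 × 8 = 3,743,232,000 bytes.
Total = 3,885,312,000 bytes = 3.9 GB.

3.9 GB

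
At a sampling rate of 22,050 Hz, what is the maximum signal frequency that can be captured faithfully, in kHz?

11.025 kHz

Nyquist frequency = sample rate / 2 = 22,050 / 2 = 11.025 kHz.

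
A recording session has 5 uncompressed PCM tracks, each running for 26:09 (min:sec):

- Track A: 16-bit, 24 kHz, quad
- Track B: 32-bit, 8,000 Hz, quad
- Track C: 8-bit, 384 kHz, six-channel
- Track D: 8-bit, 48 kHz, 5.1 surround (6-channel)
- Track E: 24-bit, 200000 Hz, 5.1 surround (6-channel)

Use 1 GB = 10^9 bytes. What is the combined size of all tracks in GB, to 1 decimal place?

26:09 (min:sec) = 1,569 s.
Track A: 24,000 × 1,569 × 2 × 4 = 301,248,000 bytes.
Track B: 8,000 × 1,569 × 4 × 4 = 200,832,000 bytes.
Track C: 384,000 × 1,569 × 1 × 6 = 3,614,976,000 bytes.
Track D: 48,000 × 1,569 × 1 × 6 = 451,872,000 bytes.
Track E: 200,000 × 1,569 × 3 × 6 = 5,648,400,000 bytes.
Total = 10,217,328,000 bytes = 10.2 GB.

10.2 GB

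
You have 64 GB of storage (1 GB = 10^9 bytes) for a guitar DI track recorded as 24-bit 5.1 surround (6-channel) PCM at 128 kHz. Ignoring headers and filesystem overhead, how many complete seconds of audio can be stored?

27,777 seconds

Uncompressed byte rate = 128,000 × 3 × 6 = 2,304,000 bytes/s.
Capacity = 64 × 1,000,000,000 = 64,000,000,000 bytes.
64,000,000,000 / 2,304,000 ≈ 27777.78 s → 27,777 seconds.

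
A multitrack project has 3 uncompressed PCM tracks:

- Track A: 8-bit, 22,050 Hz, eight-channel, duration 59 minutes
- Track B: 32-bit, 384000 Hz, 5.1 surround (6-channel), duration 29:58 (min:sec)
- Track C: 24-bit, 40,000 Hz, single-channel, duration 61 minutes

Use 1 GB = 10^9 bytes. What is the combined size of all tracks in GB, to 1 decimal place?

Track A: 59 minutes = 3,540 s; 22,050 × 3,540 × 1 × 8 = 624,456,000 bytes.
Track B: 29:58 (min:sec) = 1,798 s; 384,000 × 1,798 × 4 × 6 = 16,570,368,000 bytes.
Track C: 61 minutes = 3,660 s; 40,000 × 3,660 × 3 × 1 = 439,200,000 bytes.
Total = 17,634,024,000 bytes = 17.6 GB.

17.6 GB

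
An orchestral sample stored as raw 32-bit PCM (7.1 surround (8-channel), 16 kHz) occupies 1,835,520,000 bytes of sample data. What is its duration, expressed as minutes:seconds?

Byte rate = 16,000 × 4 × 8 = 512,000 bytes/s.
Duration = 1,835,520,000 / 512,000 = 3,585 s.
3,585 s = 59:45.

59:45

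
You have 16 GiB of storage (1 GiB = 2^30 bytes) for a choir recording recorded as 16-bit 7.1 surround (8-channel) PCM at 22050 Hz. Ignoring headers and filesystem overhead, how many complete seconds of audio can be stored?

Uncompressed byte rate = 22,050 × 2 × 8 = 352,800 bytes/s.
Capacity = 16 × 1,073,741,824 = 17,179,869,184 bytes.
17,179,869,184 / 352,800 ≈ 48695.77 s → 48,695 seconds.

48,695 seconds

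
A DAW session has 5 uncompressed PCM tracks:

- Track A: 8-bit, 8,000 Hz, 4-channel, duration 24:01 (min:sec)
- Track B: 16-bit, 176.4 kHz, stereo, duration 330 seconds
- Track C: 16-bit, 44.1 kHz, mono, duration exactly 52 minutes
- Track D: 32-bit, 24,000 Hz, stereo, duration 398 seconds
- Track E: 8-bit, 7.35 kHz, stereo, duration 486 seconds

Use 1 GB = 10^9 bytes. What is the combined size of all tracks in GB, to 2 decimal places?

0.64 GB

Track A: 24:01 (min:sec) = 1,441 s; 8,000 × 1,441 × 1 × 4 = 46,112,000 bytes.
Track B: 176,400 × 330 × 2 × 2 = 232,848,000 bytes.
Track C: exactly 52 minutes = 3,120 s; 44,100 × 3,120 × 2 × 1 = 275,184,000 bytes.
Track D: 24,000 × 398 × 4 × 2 = 76,416,000 bytes.
Track E: 7,350 × 486 × 1 × 2 = 7,144,200 bytes.
Total = 637,704,200 bytes = 0.64 GB.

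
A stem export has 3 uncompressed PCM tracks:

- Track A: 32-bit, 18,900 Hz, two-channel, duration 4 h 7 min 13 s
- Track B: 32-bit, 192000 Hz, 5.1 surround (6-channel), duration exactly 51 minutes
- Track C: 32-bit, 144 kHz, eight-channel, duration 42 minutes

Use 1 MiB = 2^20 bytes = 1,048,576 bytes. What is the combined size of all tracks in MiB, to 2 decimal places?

Track A: 4 h 7 min 13 s = 14,833 s; 18,900 × 14,833 × 4 × 2 = 2,242,749,600 bytes.
Track B: exactly 51 minutes = 3,060 s; 192,000 × 3,060 × 4 × 6 = 14,100,480,000 bytes.
Track C: 42 minutes = 2,520 s; 144,000 × 2,520 × 4 × 8 = 11,612,160,000 bytes.
Total = 27,955,389,600 bytes = 26660.34 MiB.

26660.34 MiB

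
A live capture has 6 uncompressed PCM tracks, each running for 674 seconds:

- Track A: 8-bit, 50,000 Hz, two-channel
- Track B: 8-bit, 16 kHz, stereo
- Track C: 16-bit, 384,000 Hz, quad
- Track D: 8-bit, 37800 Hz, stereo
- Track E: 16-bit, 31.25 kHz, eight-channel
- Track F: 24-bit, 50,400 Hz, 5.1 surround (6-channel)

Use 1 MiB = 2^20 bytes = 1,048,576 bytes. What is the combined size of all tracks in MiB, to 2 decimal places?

Track A: 50,000 × 674 × 1 × 2 = 67,400,000 bytes.
Track B: 16,000 × 674 × 1 × 2 = 21,568,000 bytes.
Track C: 384,000 × 674 × 2 × 4 = 2,070,528,000 bytes.
Track D: 37,800 × 674 × 1 × 2 = 50,954,400 bytes.
Track E: 31,250 × 674 × 2 × 8 = 337,000,000 bytes.
Track F: 50,400 × 674 × 3 × 6 = 611,452,800 bytes.
Total = 3,158,903,200 bytes = 3012.56 MiB.

3012.56 MiB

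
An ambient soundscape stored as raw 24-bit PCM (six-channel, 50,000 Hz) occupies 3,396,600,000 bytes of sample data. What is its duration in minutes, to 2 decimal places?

Byte rate = 50,000 × 3 × 6 = 900,000 bytes/s.
Duration = 3,396,600,000 / 900,000 = 3,774 s.
3,774 s / 60 = 62.90 minutes.

62.90 minutes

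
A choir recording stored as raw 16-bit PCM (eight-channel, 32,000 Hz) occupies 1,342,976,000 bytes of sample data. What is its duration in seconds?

Byte rate = 32,000 × 2 × 8 = 512,000 bytes/s.
Duration = 1,342,976,000 / 512,000 = 2,623 s.

2,623 seconds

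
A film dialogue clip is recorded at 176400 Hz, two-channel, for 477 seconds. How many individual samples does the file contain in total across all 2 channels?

168,285,600 samples

176,400 × 477 s × 2 ch = 168,285,600 samples.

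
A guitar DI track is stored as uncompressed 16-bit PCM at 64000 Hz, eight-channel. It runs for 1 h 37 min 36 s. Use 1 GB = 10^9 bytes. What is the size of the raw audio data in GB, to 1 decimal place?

6.0 GB

Duration = 1 h 37 min 36 s = 5,856 s.
Bytes = 64,000 samples/s × 5,856 s × 2 bytes/sample × 8 ch = 5,996,544,000 bytes.
5,996,544,000 / 1,000,000,000 = 6.0 GB.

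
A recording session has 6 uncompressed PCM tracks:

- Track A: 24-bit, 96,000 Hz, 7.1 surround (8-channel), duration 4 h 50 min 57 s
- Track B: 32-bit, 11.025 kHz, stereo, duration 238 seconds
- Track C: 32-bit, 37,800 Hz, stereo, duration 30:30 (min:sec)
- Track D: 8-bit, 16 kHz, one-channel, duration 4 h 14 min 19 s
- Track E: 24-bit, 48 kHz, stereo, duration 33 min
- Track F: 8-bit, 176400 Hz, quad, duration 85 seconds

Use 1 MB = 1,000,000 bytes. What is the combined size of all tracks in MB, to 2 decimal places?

41669.67 MB

Track A: 4 h 50 min 57 s = 17,457 s; 96,000 × 17,457 × 3 × 8 = 40,220,928,000 bytes.
Track B: 11,025 × 238 × 4 × 2 = 20,991,600 bytes.
Track C: 30:30 (min:sec) = 1,830 s; 37,800 × 1,830 × 4 × 2 = 553,392,000 bytes.
Track D: 4 h 14 min 19 s = 15,259 s; 16,000 × 15,259 × 1 × 1 = 244,144,000 bytes.
Track E: 33 min = 1,980 s; 48,000 × 1,980 × 3 × 2 = 570,240,000 bytes.
Track F: 176,400 × 85 × 1 × 4 = 59,976,000 bytes.
Total = 41,669,671,600 bytes = 41669.67 MB.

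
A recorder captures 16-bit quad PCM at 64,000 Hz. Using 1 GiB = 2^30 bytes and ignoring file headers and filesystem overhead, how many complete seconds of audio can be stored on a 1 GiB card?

Uncompressed byte rate = 64,000 × 2 × 4 = 512,000 bytes/s.
Capacity = 1 × 1,073,741,824 = 1,073,741,824 bytes.
1,073,741,824 / 512,000 ≈ 2097.15 s → 2,097 seconds.

2,097 seconds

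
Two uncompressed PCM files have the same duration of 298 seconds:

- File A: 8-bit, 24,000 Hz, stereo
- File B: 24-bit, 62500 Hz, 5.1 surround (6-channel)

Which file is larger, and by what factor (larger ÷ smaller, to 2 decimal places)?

File A: 24,000 × 1 × 2 = 48,000 bytes/s.
File B: 62,500 × 3 × 6 = 1,125,000 bytes/s.
File B is larger; ratio = 335,250,000 / 14,304,000 = 23.44.

File B, by a factor of 23.44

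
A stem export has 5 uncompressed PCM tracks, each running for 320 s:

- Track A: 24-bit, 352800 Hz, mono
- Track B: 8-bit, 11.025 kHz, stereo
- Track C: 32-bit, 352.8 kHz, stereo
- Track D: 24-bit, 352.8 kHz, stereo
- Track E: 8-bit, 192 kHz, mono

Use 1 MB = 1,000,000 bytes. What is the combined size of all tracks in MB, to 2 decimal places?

Track A: 352,800 × 320 × 3 × 1 = 338,688,000 bytes.
Track B: 11,025 × 320 × 1 × 2 = 7,056,000 bytes.
Track C: 352,800 × 320 × 4 × 2 = 903,168,000 bytes.
Track D: 352,800 × 320 × 3 × 2 = 677,376,000 bytes.
Track E: 192,000 × 320 × 1 × 1 = 61,440,000 bytes.
Total = 1,987,728,000 bytes = 1987.73 MB.

1987.73 MB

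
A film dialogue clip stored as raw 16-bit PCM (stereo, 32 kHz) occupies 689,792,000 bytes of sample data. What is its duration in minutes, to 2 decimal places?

Byte rate = 32,000 × 2 × 2 = 128,000 bytes/s.
Duration = 689,792,000 / 128,000 = 5,389 s.
5,389 s / 60 = 89.82 minutes.

89.82 minutes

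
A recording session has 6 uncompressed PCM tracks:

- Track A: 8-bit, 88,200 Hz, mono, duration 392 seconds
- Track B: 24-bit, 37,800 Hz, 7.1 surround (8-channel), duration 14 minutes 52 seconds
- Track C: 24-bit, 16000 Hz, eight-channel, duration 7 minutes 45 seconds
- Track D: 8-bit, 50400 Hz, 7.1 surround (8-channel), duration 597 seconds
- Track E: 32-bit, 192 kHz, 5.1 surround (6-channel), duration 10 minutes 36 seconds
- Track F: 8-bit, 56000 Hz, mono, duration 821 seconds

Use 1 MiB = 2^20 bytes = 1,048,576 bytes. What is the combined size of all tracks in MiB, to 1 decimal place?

4043.3 MiB

Track A: 88,200 × 392 × 1 × 1 = 34,574,400 bytes.
Track B: 14 minutes 52 seconds = 892 s; 37,800 × 892 × 3 × 8 = 809,222,400 bytes.
Track C: 7 minutes 45 seconds = 465 s; 16,000 × 465 × 3 × 8 = 178,560,000 bytes.
Track D: 50,400 × 597 × 1 × 8 = 240,710,400 bytes.
Track E: 10 minutes 36 seconds = 636 s; 192,000 × 636 × 4 × 6 = 2,930,688,000 bytes.
Track F: 56,000 × 821 × 1 × 1 = 45,976,000 bytes.
Total = 4,239,731,200 bytes = 4043.3 MiB.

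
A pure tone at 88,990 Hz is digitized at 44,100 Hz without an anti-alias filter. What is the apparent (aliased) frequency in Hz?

790 Hz

Nyquist = 44,100/2 = 22,050 Hz; 88,990 Hz exceeds it.
Alias = |88,990 − 2×44,100| = |88,990 − 88,200| = 790 Hz.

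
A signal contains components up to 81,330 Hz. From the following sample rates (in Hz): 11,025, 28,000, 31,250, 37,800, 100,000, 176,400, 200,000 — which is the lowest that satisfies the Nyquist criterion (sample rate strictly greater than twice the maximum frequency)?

176,400 Hz

Need sample rate > 2 × 81,330 = 162,660 Hz.
Lowest listed rate above 162,660 Hz is 176,400 Hz.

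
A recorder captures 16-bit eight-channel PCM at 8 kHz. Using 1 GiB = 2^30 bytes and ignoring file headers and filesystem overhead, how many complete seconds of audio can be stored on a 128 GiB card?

Uncompressed byte rate = 8,000 × 2 × 8 = 128,000 bytes/s.
Capacity = 128 × 1,073,741,824 = 137,438,953,472 bytes.
137,438,953,472 / 128,000 ≈ 1073741.82 s → 1,073,741 seconds.

1,073,741 seconds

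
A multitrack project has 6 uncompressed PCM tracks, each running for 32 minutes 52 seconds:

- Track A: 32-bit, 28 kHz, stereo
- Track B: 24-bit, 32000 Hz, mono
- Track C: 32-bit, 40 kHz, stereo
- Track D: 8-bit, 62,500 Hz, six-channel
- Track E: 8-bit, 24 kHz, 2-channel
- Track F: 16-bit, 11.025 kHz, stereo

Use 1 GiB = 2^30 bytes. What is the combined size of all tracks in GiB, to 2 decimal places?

32 minutes 52 seconds = 1,972 s.
Track A: 28,000 × 1,972 × 4 × 2 = 441,728,000 bytes.
Track B: 32,000 × 1,972 × 3 × 1 = 189,312,000 bytes.
Track C: 40,000 × 1,972 × 4 × 2 = 631,040,000 bytes.
Track D: 62,500 × 1,972 × 1 × 6 = 739,500,000 bytes.
Track E: 24,000 × 1,972 × 1 × 2 = 94,656,000 bytes.
Track F: 11,025 × 1,972 × 2 × 2 = 86,965,200 bytes.
Total = 2,183,201,200 bytes = 2.03 GiB.

2.03 GiB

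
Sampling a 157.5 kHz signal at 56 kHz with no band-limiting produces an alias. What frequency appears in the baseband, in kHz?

10.5 kHz

Nyquist = 56,000/2 = 28,000 Hz; 157,500 Hz exceeds it.
Alias = |157,500 − 3×56,000| = |157,500 − 168,000| = 10,500 Hz = 10.5 kHz.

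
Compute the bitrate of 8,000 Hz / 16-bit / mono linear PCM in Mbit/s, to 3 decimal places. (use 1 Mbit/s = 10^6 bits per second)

Bit rate = 8,000 × 16 × 1 = 128,000 bits/s.
= 0.128 Mbit/s.

0.128 Mbit/s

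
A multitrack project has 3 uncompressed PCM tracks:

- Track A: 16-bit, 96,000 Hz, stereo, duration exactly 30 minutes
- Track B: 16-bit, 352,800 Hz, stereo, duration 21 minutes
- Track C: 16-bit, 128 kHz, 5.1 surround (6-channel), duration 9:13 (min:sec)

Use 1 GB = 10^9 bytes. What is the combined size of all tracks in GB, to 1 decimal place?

Track A: exactly 30 minutes = 1,800 s; 96,000 × 1,800 × 2 × 2 = 691,200,000 bytes.
Track B: 21 minutes = 1,260 s; 352,800 × 1,260 × 2 × 2 = 1,778,112,000 bytes.
Track C: 9:13 (min:sec) = 553 s; 128,000 × 553 × 2 × 6 = 849,408,000 bytes.
Total = 3,318,720,000 bytes = 3.3 GB.

3.3 GB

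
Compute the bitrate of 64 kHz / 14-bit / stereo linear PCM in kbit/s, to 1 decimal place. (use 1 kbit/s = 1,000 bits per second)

1792.0 kbit/s

Bit rate = 64,000 × 14 × 2 = 1,792,000 bits/s.
= 1792.0 kbit/s.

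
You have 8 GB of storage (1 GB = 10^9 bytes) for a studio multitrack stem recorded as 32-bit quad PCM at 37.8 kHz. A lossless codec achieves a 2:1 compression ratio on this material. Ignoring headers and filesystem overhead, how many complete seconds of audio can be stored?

26,455 seconds

Uncompressed byte rate = 37,800 × 4 × 4 = 604,800 bytes/s.
After 2:1 compression, effective rate ≈ 302400 bytes/s.
Capacity = 8 × 1,000,000,000 = 8,000,000,000 bytes.
8,000,000,000 / effective rate ≈ 26455.03 s → 26,455 seconds.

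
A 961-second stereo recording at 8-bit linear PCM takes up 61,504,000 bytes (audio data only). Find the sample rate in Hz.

Bytes = sample_rate × seconds × bytes_per_sample × channels.
sample_rate = 61,504,000 / (961 × 1 × 2) = 61,504,000 / 1,922 = 32,000 Hz.

32,000 Hz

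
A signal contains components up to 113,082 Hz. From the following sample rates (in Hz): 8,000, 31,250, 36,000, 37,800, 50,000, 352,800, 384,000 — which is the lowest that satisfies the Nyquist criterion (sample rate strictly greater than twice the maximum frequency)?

Need sample rate > 2 × 113,082 = 226,164 Hz.
Lowest listed rate above 226,164 Hz is 352,800 Hz.

352,800 Hz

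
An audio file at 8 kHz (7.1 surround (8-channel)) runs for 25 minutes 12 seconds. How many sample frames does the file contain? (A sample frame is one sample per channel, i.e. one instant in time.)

25 minutes 12 seconds = 1,512 s.
8,000 samples/s × 1,512 s = 12,096,000 frames.

12,096,000 sample frames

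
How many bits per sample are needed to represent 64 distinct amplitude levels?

log2(64) = 6.

6 bits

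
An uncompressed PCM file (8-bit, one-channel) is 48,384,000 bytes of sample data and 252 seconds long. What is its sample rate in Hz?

Bytes = sample_rate × seconds × bytes_per_sample × channels.
sample_rate = 48,384,000 / (252 × 1 × 1) = 48,384,000 / 252 = 192,000 Hz.

192,000 Hz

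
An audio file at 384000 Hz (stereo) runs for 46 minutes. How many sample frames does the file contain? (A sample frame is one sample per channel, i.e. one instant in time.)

46 minutes = 2,760 s.
384,000 samples/s × 2,760 s = 1,059,840,000 frames.

1,059,840,000 sample frames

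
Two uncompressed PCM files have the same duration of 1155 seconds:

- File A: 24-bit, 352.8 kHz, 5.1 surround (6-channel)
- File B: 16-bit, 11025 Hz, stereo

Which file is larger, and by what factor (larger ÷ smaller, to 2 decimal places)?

File A, by a factor of 144.00

File A: 352,800 × 3 × 6 = 6,350,400 bytes/s.
File B: 11,025 × 2 × 2 = 44,100 bytes/s.
File A is larger; ratio = 7,334,712,000 / 50,935,500 = 144.00.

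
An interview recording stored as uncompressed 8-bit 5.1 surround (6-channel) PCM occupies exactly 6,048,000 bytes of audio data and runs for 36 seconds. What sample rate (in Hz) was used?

Bytes = sample_rate × seconds × bytes_per_sample × channels.
sample_rate = 6,048,000 / (36 × 1 × 6) = 6,048,000 / 216 = 28,000 Hz.

28,000 Hz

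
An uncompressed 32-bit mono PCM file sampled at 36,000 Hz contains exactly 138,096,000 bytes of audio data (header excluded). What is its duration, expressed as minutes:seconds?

15:59

Byte rate = 36,000 × 4 × 1 = 144,000 bytes/s.
Duration = 138,096,000 / 144,000 = 959 s.
959 s = 15:59.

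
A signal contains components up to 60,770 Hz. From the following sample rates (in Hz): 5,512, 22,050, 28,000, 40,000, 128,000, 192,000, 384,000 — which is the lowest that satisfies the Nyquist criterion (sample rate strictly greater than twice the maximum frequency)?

Need sample rate > 2 × 60,770 = 121,540 Hz.
Lowest listed rate above 121,540 Hz is 128,000 Hz.

128,000 Hz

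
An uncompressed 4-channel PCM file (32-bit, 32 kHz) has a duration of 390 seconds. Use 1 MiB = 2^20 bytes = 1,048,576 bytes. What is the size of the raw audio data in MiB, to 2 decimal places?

190.43 MiB

Bytes = 32,000 samples/s × 390 s × 4 bytes/sample × 4 ch = 199,680,000 bytes.
199,680,000 / 1,048,576 = 190.43 MiB.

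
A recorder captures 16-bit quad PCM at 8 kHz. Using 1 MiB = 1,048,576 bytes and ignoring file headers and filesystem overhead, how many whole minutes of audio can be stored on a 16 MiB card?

Uncompressed byte rate = 8,000 × 2 × 4 = 64,000 bytes/s.
Capacity = 16 × 1,048,576 = 16,777,216 bytes.
16,777,216 / 64,000 ≈ 262.14 s → 4 minutes.

4 minutes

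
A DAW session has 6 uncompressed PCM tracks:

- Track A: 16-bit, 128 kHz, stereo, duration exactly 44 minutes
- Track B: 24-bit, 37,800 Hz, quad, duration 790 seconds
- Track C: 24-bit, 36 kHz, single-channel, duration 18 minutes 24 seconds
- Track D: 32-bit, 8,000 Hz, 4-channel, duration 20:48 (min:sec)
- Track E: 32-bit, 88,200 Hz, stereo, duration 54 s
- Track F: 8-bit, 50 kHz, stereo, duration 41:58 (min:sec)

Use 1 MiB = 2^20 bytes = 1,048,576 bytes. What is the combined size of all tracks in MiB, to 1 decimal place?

Track A: exactly 44 minutes = 2,640 s; 128,000 × 2,640 × 2 × 2 = 1,351,680,000 bytes.
Track B: 37,800 × 790 × 3 × 4 = 358,344,000 bytes.
Track C: 18 minutes 24 seconds = 1,104 s; 36,000 × 1,104 × 3 × 1 = 119,232,000 bytes.
Track D: 20:48 (min:sec) = 1,248 s; 8,000 × 1,248 × 4 × 4 = 159,744,000 bytes.
Track E: 88,200 × 54 × 4 × 2 = 38,102,400 bytes.
Track F: 41:58 (min:sec) = 2,518 s; 50,000 × 2,518 × 1 × 2 = 251,800,000 bytes.
Total = 2,278,902,400 bytes = 2173.3 MiB.

2173.3 MiB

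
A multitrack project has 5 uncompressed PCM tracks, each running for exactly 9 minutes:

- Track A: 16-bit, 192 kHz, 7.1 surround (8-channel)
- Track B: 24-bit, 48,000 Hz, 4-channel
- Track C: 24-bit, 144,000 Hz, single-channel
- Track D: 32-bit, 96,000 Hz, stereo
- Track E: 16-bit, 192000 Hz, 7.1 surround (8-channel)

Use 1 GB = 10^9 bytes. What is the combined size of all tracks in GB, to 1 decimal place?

4.3 GB

exactly 9 minutes = 540 s.
Track A: 192,000 × 540 × 2 × 8 = 1,658,880,000 bytes.
Track B: 48,000 × 540 × 3 × 4 = 311,040,000 bytes.
Track C: 144,000 × 540 × 3 × 1 = 233,280,000 bytes.
Track D: 96,000 × 540 × 4 × 2 = 414,720,000 bytes.
Track E: 192,000 × 540 × 2 × 8 = 1,658,880,000 bytes.
Total = 4,276,800,000 bytes = 4.3 GB.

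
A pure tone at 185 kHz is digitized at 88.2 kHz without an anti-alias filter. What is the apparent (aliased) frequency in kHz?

Nyquist = 88,200/2 = 44,100 Hz; 185,000 Hz exceeds it.
Alias = |185,000 − 2×88,200| = |185,000 − 176,400| = 8,600 Hz = 8.6 kHz.

8.6 kHz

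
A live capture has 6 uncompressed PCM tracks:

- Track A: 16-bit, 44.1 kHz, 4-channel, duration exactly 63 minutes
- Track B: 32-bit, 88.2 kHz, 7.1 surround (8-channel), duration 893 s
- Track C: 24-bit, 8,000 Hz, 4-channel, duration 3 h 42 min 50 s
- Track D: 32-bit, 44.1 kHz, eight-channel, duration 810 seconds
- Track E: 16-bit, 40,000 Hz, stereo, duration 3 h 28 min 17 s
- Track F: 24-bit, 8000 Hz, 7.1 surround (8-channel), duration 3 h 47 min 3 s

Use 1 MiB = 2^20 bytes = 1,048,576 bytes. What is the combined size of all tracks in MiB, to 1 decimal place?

10391.0 MiB

Track A: exactly 63 minutes = 3,780 s; 44,100 × 3,780 × 2 × 4 = 1,333,584,000 bytes.
Track B: 88,200 × 893 × 4 × 8 = 2,520,403,200 bytes.
Track C: 3 h 42 min 50 s = 13,370 s; 8,000 × 13,370 × 3 × 4 = 1,283,520,000 bytes.
Track D: 44,100 × 810 × 4 × 8 = 1,143,072,000 bytes.
Track E: 3 h 28 min 17 s = 12,497 s; 40,000 × 12,497 × 2 × 2 = 1,999,520,000 bytes.
Track F: 3 h 47 min 3 s = 13,623 s; 8,000 × 13,623 × 3 × 8 = 2,615,616,000 bytes.
Total = 10,895,715,200 bytes = 10391.0 MiB.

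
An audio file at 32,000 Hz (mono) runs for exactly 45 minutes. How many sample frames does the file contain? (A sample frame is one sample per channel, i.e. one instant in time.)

86,400,000 sample frames

exactly 45 minutes = 2,700 s.
32,000 samples/s × 2,700 s = 86,400,000 frames.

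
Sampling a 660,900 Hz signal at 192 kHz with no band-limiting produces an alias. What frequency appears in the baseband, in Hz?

84,900 Hz

Nyquist = 192,000/2 = 96,000 Hz; 660,900 Hz exceeds it.
Alias = |660,900 − 3×192,000| = |660,900 − 576,000| = 84,900 Hz.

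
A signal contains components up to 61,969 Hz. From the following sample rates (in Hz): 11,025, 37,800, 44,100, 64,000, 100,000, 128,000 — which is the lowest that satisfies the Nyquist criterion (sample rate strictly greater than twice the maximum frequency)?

Need sample rate > 2 × 61,969 = 123,938 Hz.
Lowest listed rate above 123,938 Hz is 128,000 Hz.

128,000 Hz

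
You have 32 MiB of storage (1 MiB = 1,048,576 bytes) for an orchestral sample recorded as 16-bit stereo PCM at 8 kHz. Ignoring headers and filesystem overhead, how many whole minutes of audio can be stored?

17 minutes

Uncompressed byte rate = 8,000 × 2 × 2 = 32,000 bytes/s.
Capacity = 32 × 1,048,576 = 33,554,432 bytes.
33,554,432 / 32,000 ≈ 1048.58 s → 17 minutes.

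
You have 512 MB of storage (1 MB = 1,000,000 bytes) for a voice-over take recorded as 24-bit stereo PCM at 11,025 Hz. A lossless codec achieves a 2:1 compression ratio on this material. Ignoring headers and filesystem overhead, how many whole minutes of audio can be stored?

257 minutes

Uncompressed byte rate = 11,025 × 3 × 2 = 66,150 bytes/s.
After 2:1 compression, effective rate ≈ 33075 bytes/s.
Capacity = 512 × 1,000,000 = 512,000,000 bytes.
512,000,000 / effective rate ≈ 15479.97 s → 257 minutes.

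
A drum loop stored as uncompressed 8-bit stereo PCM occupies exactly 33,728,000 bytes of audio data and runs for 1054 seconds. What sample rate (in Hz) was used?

16,000 Hz

Bytes = sample_rate × seconds × bytes_per_sample × channels.
sample_rate = 33,728,000 / (1,054 × 1 × 2) = 33,728,000 / 2,108 = 16,000 Hz.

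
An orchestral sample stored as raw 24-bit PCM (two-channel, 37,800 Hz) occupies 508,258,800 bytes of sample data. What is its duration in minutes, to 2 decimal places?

Byte rate = 37,800 × 3 × 2 = 226,800 bytes/s.
Duration = 508,258,800 / 226,800 = 2,241 s.
2,241 s / 60 = 37.35 minutes.

37.35 minutes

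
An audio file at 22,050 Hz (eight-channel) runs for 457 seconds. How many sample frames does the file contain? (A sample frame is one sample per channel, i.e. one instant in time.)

22,050 samples/s × 457 s = 10,076,850 frames.

10,076,850 sample frames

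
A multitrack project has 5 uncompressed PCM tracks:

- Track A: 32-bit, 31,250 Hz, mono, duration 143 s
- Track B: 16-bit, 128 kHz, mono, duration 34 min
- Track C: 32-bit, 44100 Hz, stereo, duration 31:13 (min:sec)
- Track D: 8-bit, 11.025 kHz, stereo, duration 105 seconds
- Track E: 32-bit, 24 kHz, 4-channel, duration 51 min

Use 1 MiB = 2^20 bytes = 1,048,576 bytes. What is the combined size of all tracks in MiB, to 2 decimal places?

Track A: 31,250 × 143 × 4 × 1 = 17,875,000 bytes.
Track B: 34 min = 2,040 s; 128,000 × 2,040 × 2 × 1 = 522,240,000 bytes.
Track C: 31:13 (min:sec) = 1,873 s; 44,100 × 1,873 × 4 × 2 = 660,794,400 bytes.
Track D: 11,025 × 105 × 1 × 2 = 2,315,250 bytes.
Track E: 51 min = 3,060 s; 24,000 × 3,060 × 4 × 4 = 1,175,040,000 bytes.
Total = 2,378,264,650 bytes = 2268.09 MiB.

2268.09 MiB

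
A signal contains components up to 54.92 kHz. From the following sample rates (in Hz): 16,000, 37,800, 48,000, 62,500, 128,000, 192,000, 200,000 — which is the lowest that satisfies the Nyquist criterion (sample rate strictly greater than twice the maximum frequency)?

Need sample rate > 2 × 54,920 = 109,840 Hz.
Lowest listed rate above 109,840 Hz is 128,000 Hz.

128,000 Hz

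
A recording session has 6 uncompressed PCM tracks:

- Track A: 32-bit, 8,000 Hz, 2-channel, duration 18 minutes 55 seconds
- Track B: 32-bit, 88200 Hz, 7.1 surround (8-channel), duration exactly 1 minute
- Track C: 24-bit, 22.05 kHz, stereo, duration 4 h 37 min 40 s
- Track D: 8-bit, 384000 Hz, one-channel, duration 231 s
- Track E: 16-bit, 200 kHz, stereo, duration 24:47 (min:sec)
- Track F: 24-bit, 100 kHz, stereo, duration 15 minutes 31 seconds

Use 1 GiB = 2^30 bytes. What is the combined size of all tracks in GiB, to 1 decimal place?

4.0 GiB

Track A: 18 minutes 55 seconds = 1,135 s; 8,000 × 1,135 × 4 × 2 = 72,640,000 bytes.
Track B: exactly 1 minute = 60 s; 88,200 × 60 × 4 × 8 = 169,344,000 bytes.
Track C: 4 h 37 min 40 s = 16,660 s; 22,050 × 16,660 × 3 × 2 = 2,204,118,000 bytes.
Track D: 384,000 × 231 × 1 × 1 = 88,704,000 bytes.
Track E: 24:47 (min:sec) = 1,487 s; 200,000 × 1,487 × 2 × 2 = 1,189,600,000 bytes.
Track F: 15 minutes 31 seconds = 931 s; 100,000 × 931 × 3 × 2 = 558,600,000 bytes.
Total = 4,283,006,000 bytes = 4.0 GiB.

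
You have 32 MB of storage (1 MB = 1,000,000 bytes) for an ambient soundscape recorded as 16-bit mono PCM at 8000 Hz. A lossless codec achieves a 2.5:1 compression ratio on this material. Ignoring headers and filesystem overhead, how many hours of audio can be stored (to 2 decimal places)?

1.39 hours

Uncompressed byte rate = 8,000 × 2 × 1 = 16,000 bytes/s.
After 2.5:1 compression, effective rate ≈ 6400 bytes/s.
Capacity = 32 × 1,000,000 = 32,000,000 bytes.
32,000,000 / effective rate ≈ 5000 s → 1.39 hours.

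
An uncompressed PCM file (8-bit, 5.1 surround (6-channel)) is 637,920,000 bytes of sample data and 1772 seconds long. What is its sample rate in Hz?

Bytes = sample_rate × seconds × bytes_per_sample × channels.
sample_rate = 637,920,000 / (1,772 × 1 × 6) = 637,920,000 / 10,632 = 60,000 Hz.

60,000 Hz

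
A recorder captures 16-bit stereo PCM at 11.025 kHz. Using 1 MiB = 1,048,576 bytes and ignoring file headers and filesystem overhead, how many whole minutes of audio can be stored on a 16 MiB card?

6 minutes

Uncompressed byte rate = 11,025 × 2 × 2 = 44,100 bytes/s.
Capacity = 16 × 1,048,576 = 16,777,216 bytes.
16,777,216 / 44,100 ≈ 380.44 s → 6 minutes.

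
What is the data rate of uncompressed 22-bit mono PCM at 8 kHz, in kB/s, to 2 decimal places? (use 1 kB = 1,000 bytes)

Bit rate = 8,000 × 22 × 1 = 176,000 bits/s.
176,000 / 8 = 22,000 B/s = 22.00 kB/s.

22.00 kB/s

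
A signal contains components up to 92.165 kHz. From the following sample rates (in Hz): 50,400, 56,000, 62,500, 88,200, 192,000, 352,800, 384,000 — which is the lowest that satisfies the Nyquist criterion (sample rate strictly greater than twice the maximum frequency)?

Need sample rate > 2 × 92,165 = 184,330 Hz.
Lowest listed rate above 184,330 Hz is 192,000 Hz.

192,000 Hz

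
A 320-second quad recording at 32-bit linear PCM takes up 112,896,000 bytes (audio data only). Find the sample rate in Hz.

Bytes = sample_rate × seconds × bytes_per_sample × channels.
sample_rate = 112,896,000 / (320 × 4 × 4) = 112,896,000 / 5,120 = 22,050 Hz.

22,050 Hz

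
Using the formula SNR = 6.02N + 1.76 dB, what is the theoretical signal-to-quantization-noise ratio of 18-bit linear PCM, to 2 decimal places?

6.02 × 18 + 1.76 = 110.12 dB.

110.12 dB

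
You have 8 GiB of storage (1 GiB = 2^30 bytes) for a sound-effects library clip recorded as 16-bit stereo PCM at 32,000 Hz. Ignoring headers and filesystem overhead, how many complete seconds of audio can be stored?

67,108 seconds

Uncompressed byte rate = 32,000 × 2 × 2 = 128,000 bytes/s.
Capacity = 8 × 1,073,741,824 = 8,589,934,592 bytes.
8,589,934,592 / 128,000 ≈ 67108.86 s → 67,108 seconds.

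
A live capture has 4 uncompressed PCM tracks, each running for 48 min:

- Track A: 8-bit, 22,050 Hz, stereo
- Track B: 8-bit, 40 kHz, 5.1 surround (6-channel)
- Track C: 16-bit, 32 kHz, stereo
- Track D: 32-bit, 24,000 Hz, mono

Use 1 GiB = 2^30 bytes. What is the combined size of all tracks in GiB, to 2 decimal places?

48 min = 2,880 s.
Track A: 22,050 × 2,880 × 1 × 2 = 127,008,000 bytes.
Track B: 40,000 × 2,880 × 1 × 6 = 691,200,000 bytes.
Track C: 32,000 × 2,880 × 2 × 2 = 368,640,000 bytes.
Track D: 24,000 × 2,880 × 4 × 1 = 276,480,000 bytes.
Total = 1,463,328,000 bytes = 1.36 GiB.

1.36 GiB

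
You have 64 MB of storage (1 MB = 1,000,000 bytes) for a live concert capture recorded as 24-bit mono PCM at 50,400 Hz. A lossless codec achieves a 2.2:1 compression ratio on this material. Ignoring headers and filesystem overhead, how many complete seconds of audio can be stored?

931 seconds

Uncompressed byte rate = 50,400 × 3 × 1 = 151,200 bytes/s.
After 2.2:1 compression, effective rate ≈ 68727.27 bytes/s.
Capacity = 64 × 1,000,000 = 64,000,000 bytes.
64,000,000 / effective rate ≈ 931.22 s → 931 seconds.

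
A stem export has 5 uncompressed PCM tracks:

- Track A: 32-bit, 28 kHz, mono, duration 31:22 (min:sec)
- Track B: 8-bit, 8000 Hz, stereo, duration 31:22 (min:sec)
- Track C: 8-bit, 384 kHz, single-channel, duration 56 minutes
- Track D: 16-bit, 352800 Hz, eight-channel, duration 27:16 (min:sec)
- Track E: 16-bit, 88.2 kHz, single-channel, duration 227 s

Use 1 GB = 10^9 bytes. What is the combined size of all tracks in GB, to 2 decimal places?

10.81 GB

Track A: 31:22 (min:sec) = 1,882 s; 28,000 × 1,882 × 4 × 1 = 210,784,000 bytes.
Track B: 31:22 (min:sec) = 1,882 s; 8,000 × 1,882 × 1 × 2 = 30,112,000 bytes.
Track C: 56 minutes = 3,360 s; 384,000 × 3,360 × 1 × 1 = 1,290,240,000 bytes.
Track D: 27:16 (min:sec) = 1,636 s; 352,800 × 1,636 × 2 × 8 = 9,234,892,800 bytes.
Track E: 88,200 × 227 × 2 × 1 = 40,042,800 bytes.
Total = 10,806,071,600 bytes = 10.81 GB.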